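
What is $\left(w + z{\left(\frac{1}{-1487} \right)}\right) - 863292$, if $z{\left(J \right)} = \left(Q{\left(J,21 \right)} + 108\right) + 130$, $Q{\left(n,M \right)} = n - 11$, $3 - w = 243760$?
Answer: $- \frac{1645844315}{1487} \approx -1.1068 \cdot 10^{6}$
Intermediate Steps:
$w = -243757$ ($w = 3 - 243760 = -243757$)
$Q{\left(n,M \right)} = -11 + n$
$z{\left(J \right)} = 227 + J$ ($z{\left(J \right)} = \left(\left(-11 + J\right) + 108\right) + 130 = \left(97 + J\right) + 130 = 227 + J$)
$\left(w + z{\left(\frac{1}{-1487} \right)}\right) - 863292 = \left(-243757 + \left(227 + \frac{1}{-1487}\right)\right) - 863292 = \left(-243757 + \left(227 - \frac{1}{1487}\right)\right) - 863292 = \left(-243757 + \frac{337548}{1487}\right) - 863292 = - \frac{362129111}{1487} - 863292 = - \frac{1645844315}{1487}$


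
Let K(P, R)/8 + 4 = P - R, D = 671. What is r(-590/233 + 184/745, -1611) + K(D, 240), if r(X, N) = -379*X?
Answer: 743307322/173585 ≈ 4282.1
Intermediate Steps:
K(P, R) = -32 - 8*R + 8*P (K(P, R) = -32 + 8*(P - R) = -32 + (-8*R + 8*P) = -32 - 8*R + 8*P)
r(-590/233 + 184/745, -1611) + K(D, 240) = -379*(-590/233 + 184/745) + (-32 - 8*240 + 8*671) = -379*(-590*1/233 + 184*(1/745)) + (-32 - 1920 + 5368) = -379*(-590/233 + 184/745) + 3416 = -379*(-396678/173585) + 3416 = 150340962/173585 + 3416 = 743307322/173585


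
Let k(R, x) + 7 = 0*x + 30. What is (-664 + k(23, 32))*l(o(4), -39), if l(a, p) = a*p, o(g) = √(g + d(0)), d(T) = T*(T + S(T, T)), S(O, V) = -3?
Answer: 49998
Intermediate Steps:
k(R, x) = 23 (k(R, x) = -7 + (0*x + 30) = -7 + (0 + 30) = -7 + 30 = 23)
d(T) = T*(-3 + T) (d(T) = T*(T - 3) = T*(-3 + T))
o(g) = √g (o(g) = √(g + 0*(-3 + 0)) = √(g + 0*(-3)) = √(g + 0) = √g)
(-664 + k(23, 32))*l(o(4), -39) = (-664 + 23)*(√4*(-39)) = -1282*(-39) = -641*(-78) = 49998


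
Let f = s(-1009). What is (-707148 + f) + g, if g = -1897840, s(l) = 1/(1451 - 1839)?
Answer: -1010735345/388 ≈ -2.6050e+6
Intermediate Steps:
s(l) = -1/388 (s(l) = 1/(-388) = -1/388)
f = -1/388 ≈ -0.0025773
(-707148 + f) + g = (-707148 - 1/388) - 1897840 = -274373425/388 - 1897840 = -1010735345/388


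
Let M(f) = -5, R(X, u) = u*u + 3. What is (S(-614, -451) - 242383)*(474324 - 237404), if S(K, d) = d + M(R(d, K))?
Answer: -57533415880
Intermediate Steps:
R(X, u) = 3 + u**2 (R(X, u) = u**2 + 3 = 3 + u**2)
S(K, d) = -5 + d (S(K, d) = d - 5 = -5 + d)
(S(-614, -451) - 242383)*(474324 - 237404) = ((-5 - 451) - 242383)*(474324 - 237404) = (-456 - 242383)*236920 = -242839*236920 = -57533415880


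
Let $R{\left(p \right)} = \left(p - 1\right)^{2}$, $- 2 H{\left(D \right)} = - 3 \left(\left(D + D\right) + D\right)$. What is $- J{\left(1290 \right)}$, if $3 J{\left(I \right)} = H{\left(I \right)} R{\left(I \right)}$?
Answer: $-3215043135$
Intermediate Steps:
$H{\left(D \right)} = \frac{9 D}{2}$ ($H{\left(D \right)} = - \frac{\left(-3\right) \left(\left(D + D\right) + D\right)}{2} = - \frac{\left(-3\right) \left(2 D + D\right)}{2} = - \frac{\left(-3\right) 3 D}{2} = - \frac{\left(-9\right) D}{2} = \frac{9 D}{2}$)
$R{\left(p \right)} = \left(-1 + p\right)^{2}$
$J{\left(I \right)} = \frac{3 I \left(-1 + I\right)^{2}}{2}$ ($J{\left(I \right)} = \frac{\frac{9 I}{2} \left(-1 + I\right)^{2}}{3} = \frac{\frac{9}{2} I \left(-1 + I\right)^{2}}{3} = \frac{3 I \left(-1 + I\right)^{2}}{2}$)
$- J{\left(1290 \right)} = - \frac{3 \cdot 1290 \left(-1 + 1290\right)^{2}}{2} = - \frac{3 \cdot 1290 \cdot 1289^{2}}{2} = - \frac{3 \cdot 1290 \cdot 1661521}{2} = \left(-1\right) 3215043135 = -3215043135$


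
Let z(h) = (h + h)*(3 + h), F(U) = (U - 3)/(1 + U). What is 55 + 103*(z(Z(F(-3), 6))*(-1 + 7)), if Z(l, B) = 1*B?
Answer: 66799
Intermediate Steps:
F(U) = (-3 + U)/(1 + U)
Z(l, B) = B
z(h) = 2*h*(3 + h) (z(h) = (2*h)*(3 + h) = 2*h*(3 + h))
55 + 103*(z(Z(F(-3), 6))*(-1 + 7)) = 55 + 103*((2*6*(3 + 6))*(-1 + 7)) = 55 + 103*((2*6*9)*6) = 55 + 103*(108*6) = 55 + 103*648 = 55 + 66744 = 66799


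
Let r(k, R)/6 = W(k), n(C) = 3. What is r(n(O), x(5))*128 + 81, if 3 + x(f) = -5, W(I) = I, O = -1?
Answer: 2385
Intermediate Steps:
x(f) = -8 (x(f) = -3 - 5 = -8)
r(k, R) = 6*k
r(n(O), x(5))*128 + 81 = (6*3)*128 + 81 = 18*128 + 81 = 2304 + 81 = 2385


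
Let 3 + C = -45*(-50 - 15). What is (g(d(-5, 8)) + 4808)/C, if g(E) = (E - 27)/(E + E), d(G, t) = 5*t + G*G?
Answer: 312539/189930 ≈ 1.6455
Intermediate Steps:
d(G, t) = G² + 5*t (d(G, t) = 5*t + G² = G² + 5*t)
g(E) = (-27 + E)/(2*E) (g(E) = (-27 + E)/((2*E)) = (-27 + E)*(1/(2*E)) = (-27 + E)/(2*E))
C = 2922 (C = -3 - 45*(-50 - 15) = -3 - 45*(-65) = -3 + 2925 = 2922)
(g(d(-5, 8)) + 4808)/C = ((-27 + ((-5)² + 5*8))/(2*((-5)² + 5*8)) + 4808)/2922 = ((-27 + (25 + 40))/(2*(25 + 40)) + 4808)*(1/2922) = ((½)*(-27 + 65)/65 + 4808)*(1/2922) = ((½)*(1/65)*38 + 4808)*(1/2922) = (19/65 + 4808)*(1/2922) = (312539/65)*(1/2922) = 312539/189930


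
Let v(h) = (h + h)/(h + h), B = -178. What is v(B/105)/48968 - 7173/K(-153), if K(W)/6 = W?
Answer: 19513799/2497368 ≈ 7.8137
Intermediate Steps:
K(W) = 6*W
v(h) = 1 (v(h) = (2*h)/((2*h)) = (2*h)*(1/(2*h)) = 1)
v(B/105)/48968 - 7173/K(-153) = 1/48968 - 7173/(6*(-153)) = 1*(1/48968) - 7173/(-918) = 1/48968 - 7173*(-1/918) = 1/48968 + 797/102 = 19513799/2497368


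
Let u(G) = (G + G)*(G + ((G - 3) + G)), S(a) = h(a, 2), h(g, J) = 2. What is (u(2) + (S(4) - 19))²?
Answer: 25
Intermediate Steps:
S(a) = 2
u(G) = 2*G*(-3 + 3*G) (u(G) = (2*G)*(G + ((-3 + G) + G)) = (2*G)*(G + (-3 + 2*G)) = (2*G)*(-3 + 3*G) = 2*G*(-3 + 3*G))
(u(2) + (S(4) - 19))² = (6*2*(-1 + 2) + (2 - 19))² = (6*2*1 - 17)² = (12 - 17)² = (-5)² = 25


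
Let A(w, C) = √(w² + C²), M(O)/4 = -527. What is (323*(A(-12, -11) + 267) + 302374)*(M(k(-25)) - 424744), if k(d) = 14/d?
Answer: -165881089980 - 137873196*√265 ≈ -1.6813e+11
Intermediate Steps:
M(O) = -2108 (M(O) = 4*(-527) = -2108)
A(w, C) = √(C² + w²)
(323*(A(-12, -11) + 267) + 302374)*(M(k(-25)) - 424744) = (323*(√((-11)² + (-12)²) + 267) + 302374)*(-2108 - 424744) = (323*(√(121 + 144) + 267) + 302374)*(-426852) = (323*(√265 + 267) + 302374)*(-426852) = (323*(267 + √265) + 302374)*(-426852) = ((86241 + 323*√265) + 302374)*(-426852) = (388615 + 323*√265)*(-426852) = -165881089980 - 137873196*√265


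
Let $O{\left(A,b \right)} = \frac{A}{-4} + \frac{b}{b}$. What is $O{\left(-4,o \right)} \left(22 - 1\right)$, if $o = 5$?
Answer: $42$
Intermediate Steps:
$O{\left(A,b \right)} = 1 - \frac{A}{4}$ ($O{\left(A,b \right)} = A \left(- \frac{1}{4}\right) + 1 = - \frac{A}{4} + 1 = 1 - \frac{A}{4}$)
$O{\left(-4,o \right)} \left(22 - 1\right) = \left(1 - -1\right) \left(22 - 1\right) = \left(1 + 1\right) 21 = 2 \cdot 21 = 42$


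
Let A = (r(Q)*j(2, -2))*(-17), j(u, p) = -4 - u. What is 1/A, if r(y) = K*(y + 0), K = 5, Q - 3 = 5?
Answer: 1/4080 ≈ 0.00024510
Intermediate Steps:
Q = 8 (Q = 3 + 5 = 8)
r(y) = 5*y (r(y) = 5*(y + 0) = 5*y)
A = 4080 (A = ((5*8)*(-4 - 1*2))*(-17) = (40*(-4 - 2))*(-17) = (40*(-6))*(-17) = -240*(-17) = 4080)
1/A = 1/4080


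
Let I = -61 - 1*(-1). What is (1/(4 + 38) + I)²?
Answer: 6345361/1764 ≈ 3597.1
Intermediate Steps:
I = -60 (I = -61 + 1 = -60)
(1/(4 + 38) + I)² = (1/(4 + 38) - 60)² = (1/42 - 60)² = (-2519/42)² = 6345361/1764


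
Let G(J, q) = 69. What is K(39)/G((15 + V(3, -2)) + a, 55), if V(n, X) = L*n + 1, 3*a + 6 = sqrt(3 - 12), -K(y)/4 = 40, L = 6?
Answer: -160/69 ≈ -2.3188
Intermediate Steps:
K(y) = -160 (K(y) = -4*40 = -160)
a = -2 + I (a = -2 + sqrt(3 - 12)/3 = -2 + sqrt(-9)/3 = -2 + (3*I)/3 = -2 + I ≈ -2.0 + 1.0*I)
V(n, X) = 1 + 6*n (V(n, X) = 6*n + 1 = 1 + 6*n)
K(39)/G((15 + V(3, -2)) + a, 55) = -160/69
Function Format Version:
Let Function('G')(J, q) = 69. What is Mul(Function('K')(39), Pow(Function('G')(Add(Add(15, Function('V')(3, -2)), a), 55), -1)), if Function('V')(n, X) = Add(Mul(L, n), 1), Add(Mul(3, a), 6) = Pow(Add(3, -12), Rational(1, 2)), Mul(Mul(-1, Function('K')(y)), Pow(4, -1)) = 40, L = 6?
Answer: Rational(-160, 69) ≈ -2.3188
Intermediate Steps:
Function('K')(y) = -160 (Function('K')(y) = Mul(-4, 40) = -160)
a = Add(-2, I) (a = Add(-2, Mul(Rational(1, 3), Pow(Add(3, -12), Rational(1, 2)))) = Add(-2, Mul(Rational(1, 3), Pow(-9, Rational(1, 2)))) = Add(-2, Mul(Rational(1, 3), Mul(3, I))) = Add(-2, I) ≈ Add(-2.0000, Mul(1.0000, I)))
Function('V')(n, X) = Add(1, Mul(6, n)) (Function('V')(n, X) = Add(Mul(6, n), 1) = Add(1, Mul(6, n)))
Mul(Function('K')(39), Pow(Function('G')(Add(Add(15, Function('V')(3, -2)), a), 55), -1)) = Mul(-160, Pow(69, -1)) = Mul(-160, Rational(1, 69)) = Rational(-160, 69)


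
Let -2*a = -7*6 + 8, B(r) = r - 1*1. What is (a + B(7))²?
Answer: 529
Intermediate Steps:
B(r) = -1 + r (B(r) = r - 1 = -1 + r)
a = 17 (a = -(-7*6 + 8)/2 = -(-42 + 8)/2 = -½*(-34) = 17)
(a + B(7))² = (17 + (-1 + 7))² = (17 + 6)² = 23² = 529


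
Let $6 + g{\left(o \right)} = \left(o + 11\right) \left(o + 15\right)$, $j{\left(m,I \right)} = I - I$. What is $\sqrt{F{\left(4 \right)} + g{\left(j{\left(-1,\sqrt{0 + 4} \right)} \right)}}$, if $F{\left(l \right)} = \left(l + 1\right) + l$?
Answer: $2 \sqrt{42} \approx 12.961$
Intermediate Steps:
$F{\left(l \right)} = 1 + 2 l$ ($F{\left(l \right)} = \left(1 + l\right) + l = 1 + 2 l$)
$j{\left(m,I \right)} = 0$
$g{\left(o \right)} = -6 + \left(11 + o\right) \left(15 + o\right)$ ($g{\left(o \right)} = -6 + \left(o + 11\right) \left(o + 15\right) = -6 + \left(11 + o\right) \left(15 + o\right)$)
$\sqrt{F{\left(4 \right)} + g{\left(j{\left(-1,\sqrt{0 + 4} \right)} \right)}} = \sqrt{\left(1 + 2 \cdot 4\right) + \left(159 + 0^{2} + 26 \cdot 0\right)} = \sqrt{\left(1 + 8\right) + \left(159 + 0 + 0\right)} = \sqrt{9 + 159} = \sqrt{168} = 2 \sqrt{42}$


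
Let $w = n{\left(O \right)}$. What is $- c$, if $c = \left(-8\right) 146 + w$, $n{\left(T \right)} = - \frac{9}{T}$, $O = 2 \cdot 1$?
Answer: $\frac{2345}{2} \approx 1172.5$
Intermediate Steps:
$O = 2$
$w = - \frac{9}{2} \approx -4.5$
$c = - \frac{2345}{2}$ ($c = \left(-8\right) 146 - \frac{9}{2} = -1168 - \frac{9}{2} = - \frac{2345}{2} \approx -1172.5$)
$- c = \left(-1\right) \left(- \frac{2345}{2}\right) = \frac{2345}{2}$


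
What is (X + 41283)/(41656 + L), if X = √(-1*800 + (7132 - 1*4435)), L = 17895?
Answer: 41283/59551 + √1897/59551 ≈ 0.69397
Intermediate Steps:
X = √1897 (X = √(-800 + (7132 - 4435)) = √(-800 + 2697) = √1897 ≈ 43.555)
(X + 41283)/(41656 + L) = (√1897 + 41283)/(41656 + 17895) = (41283 + √1897)/59551 = (41283 + √1897)*(1/59551) = 41283/59551 + √1897/59551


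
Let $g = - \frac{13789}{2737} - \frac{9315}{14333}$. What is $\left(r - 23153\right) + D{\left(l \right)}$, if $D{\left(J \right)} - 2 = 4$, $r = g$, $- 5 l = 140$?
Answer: $- \frac{908266540779}{39229421} \approx -23153.0$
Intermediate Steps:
$l = -28$ ($l = \left(- \frac{1}{5}\right) 140 = -28$)
$g = - \frac{223132892}{39229421}$ ($g = \left(-13789\right) \frac{1}{2737} - \frac{9315}{14333} = - \frac{13789}{2737} - \frac{9315}{14333} = - \frac{223132892}{39229421} \approx -5.6879$)
$r = - \frac{223132892}{39229421} \approx -5.6879$
$D{\left(J \right)} = 6$ ($D{\left(J \right)} = 2 + 4 = 6$)
$\left(r - 23153\right) + D{\left(l \right)} = \left(- \frac{223132892}{39229421} - 23153\right) + 6 = - \frac{908501917305}{39229421} + 6 = - \frac{908266540779}{39229421}$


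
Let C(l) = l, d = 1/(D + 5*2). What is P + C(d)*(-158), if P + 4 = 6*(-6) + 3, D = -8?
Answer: -116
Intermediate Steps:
d = 1/2 (d = 1/(-8 + 5*2) = 1/(-8 + 10) = 1/2 ≈ 0.50000)
P = -37 (P = -4 + (6*(-6) + 3) = -4 + (-36 + 3) = -4 - 33 = -37)
P + C(d)*(-158) = -37 + (1/2)*(-158) = -37 - 79 = -116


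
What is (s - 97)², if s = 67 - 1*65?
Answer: 9025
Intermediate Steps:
s = 2 (s = 67 - 65 = 2)
(s - 97)² = (2 - 97)² = (-95)² = 9025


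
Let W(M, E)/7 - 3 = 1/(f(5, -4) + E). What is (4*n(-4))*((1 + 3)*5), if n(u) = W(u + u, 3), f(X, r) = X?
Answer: 1750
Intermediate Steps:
W(M, E) = 21 + 7/(5 + E)
n(u) = 175/8 (n(u) = 7*(16 + 3*3)/(5 + 3) = 7*(16 + 9)/8 = 7*(⅛)*25 = 175/8)
(4*n(-4))*((1 + 3)*5) = (4*(175/8))*((1 + 3)*5) = 175*(4*5)/2 = (175/2)*20 = 1750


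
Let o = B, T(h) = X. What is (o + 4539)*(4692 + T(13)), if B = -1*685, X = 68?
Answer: 18345040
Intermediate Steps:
T(h) = 68
B = -685
o = -685
(o + 4539)*(4692 + T(13)) = (-685 + 4539)*(4692 + 68) = 3854*4760 = 18345040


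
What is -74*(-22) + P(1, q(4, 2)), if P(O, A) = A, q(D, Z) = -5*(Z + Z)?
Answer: 1608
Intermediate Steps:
q(D, Z) = -10*Z
-74*(-22) + P(1, q(4, 2)) = -74*(-22) - 10*2 = 1628 - 20 = 1608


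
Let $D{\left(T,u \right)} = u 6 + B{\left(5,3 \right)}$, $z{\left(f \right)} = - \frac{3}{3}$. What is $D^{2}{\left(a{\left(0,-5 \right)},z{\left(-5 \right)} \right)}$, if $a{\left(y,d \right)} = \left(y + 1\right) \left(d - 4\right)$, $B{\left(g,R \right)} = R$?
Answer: $9$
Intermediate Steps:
$z{\left(f \right)} = -1$ ($z{\left(f \right)} = - \frac{3}{3} = \left(-1\right) 1 = -1$)
$a{\left(y,d \right)} = \left(1 + y\right) \left(-4 + d\right)$
$D{\left(T,u \right)} = 3 + 6 u$ ($D{\left(T,u \right)} = u 6 + 3 = 6 u + 3 = 3 + 6 u$)
$D^{2}{\left(a{\left(0,-5 \right)},z{\left(-5 \right)} \right)} = \left(3 + 6 \left(-1\right)\right)^{2} = \left(3 - 6\right)^{2} = \left(-3\right)^{2} = 9$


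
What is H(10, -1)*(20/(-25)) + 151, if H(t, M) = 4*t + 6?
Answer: 571/5 ≈ 114.20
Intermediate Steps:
H(t, M) = 6 + 4*t
H(10, -1)*(20/(-25)) + 151 = (6 + 4*10)*(20/(-25)) + 151 = (6 + 40)*(20*(-1/25)) + 151 = 46*(-4/5) + 151 = -184/5 + 151 = 571/5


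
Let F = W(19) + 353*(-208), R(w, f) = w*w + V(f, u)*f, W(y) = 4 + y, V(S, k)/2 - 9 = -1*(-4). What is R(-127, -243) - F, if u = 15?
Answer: 83212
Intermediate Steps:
V(S, k) = 26 (V(S, k) = 18 + 2*(-1*(-4)) = 18 + 2*4 = 18 + 8 = 26)
R(w, f) = w² + 26*f (R(w, f) = w*w + 26*f = w² + 26*f)
F = -73401 (F = (4 + 19) + 353*(-208) = 23 - 73424 = -73401)
R(-127, -243) - F = ((-127)² + 26*(-243)) - 1*(-73401) = (16129 - 6318) + 73401 = 9811 + 73401 = 83212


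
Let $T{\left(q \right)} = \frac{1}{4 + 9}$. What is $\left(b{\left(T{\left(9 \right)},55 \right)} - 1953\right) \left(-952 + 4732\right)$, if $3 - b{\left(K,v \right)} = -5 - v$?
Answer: $-7144200$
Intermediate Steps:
$T{\left(q \right)} = \frac{1}{13}$
$b{\left(K,v \right)} = 8 + v$ ($b{\left(K,v \right)} = 3 - \left(-5 - v\right) = 3 + \left(5 + v\right) = 8 + v$)
$\left(b{\left(T{\left(9 \right)},55 \right)} - 1953\right) \left(-952 + 4732\right) = \left(\left(8 + 55\right) - 1953\right) \left(-952 + 4732\right) = \left(63 - 1953\right) 3780 = \left(-1890\right) 3780 = -7144200$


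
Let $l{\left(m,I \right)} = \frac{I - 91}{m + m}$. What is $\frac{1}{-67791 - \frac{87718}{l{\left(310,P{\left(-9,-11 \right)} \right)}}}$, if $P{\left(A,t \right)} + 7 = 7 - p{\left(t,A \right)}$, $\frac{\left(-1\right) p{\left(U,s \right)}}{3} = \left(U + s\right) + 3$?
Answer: $\frac{71}{22379419} \approx 3.1726 \cdot 10^{-6}$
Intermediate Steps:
$p{\left(U,s \right)} = -9 - 3 U - 3 s$ ($p{\left(U,s \right)} = - 3 \left(\left(U + s\right) + 3\right) = - 3 \left(3 + U + s\right) = -9 - 3 U - 3 s$)
$P{\left(A,t \right)} = 9 + 3 A + 3 t$ ($P{\left(A,t \right)} = -7 - \left(-16 - 3 A - 3 t\right) = -7 + \left(7 + \left(9 + 3 A + 3 t\right)\right) = -7 + \left(16 + 3 A + 3 t\right) = 9 + 3 A + 3 t$)
$l{\left(m,I \right)} = \frac{-91 + I}{2 m}$
$\frac{1}{-67791 - \frac{87718}{l{\left(310,P{\left(-9,-11 \right)} \right)}}} = \frac{1}{-67791 - \frac{87718}{\frac{1}{2} \cdot \frac{1}{310} \left(-91 + \left(9 + 3 \left(-9\right) + 3 \left(-11\right)\right)\right)}} = \frac{1}{-67791 - \frac{87718}{\frac{1}{2} \cdot \frac{1}{310} \left(-91 - 51\right)}} = \frac{1}{-67791 - \frac{87718}{\frac{1}{2} \cdot \frac{1}{310} \left(-142\right)}} = \frac{1}{-67791 - \frac{87718}{- \frac{71}{310}}} = \frac{1}{-67791 - - \frac{27192580}{71}} = \frac{1}{-67791 + \frac{27192580}{71}} = \frac{1}{\frac{22379419}{71}} = \frac{71}{22379419}$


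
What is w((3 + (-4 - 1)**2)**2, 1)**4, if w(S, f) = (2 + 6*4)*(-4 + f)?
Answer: 37015056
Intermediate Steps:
w(S, f) = -104 + 26*f (w(S, f) = (2 + 24)*(-4 + f) = 26*(-4 + f) = -104 + 26*f)
w((3 + (-4 - 1)**2)**2, 1)**4 = (-104 + 26*1)**4 = (-104 + 26)**4 = (-78)**4 = 37015056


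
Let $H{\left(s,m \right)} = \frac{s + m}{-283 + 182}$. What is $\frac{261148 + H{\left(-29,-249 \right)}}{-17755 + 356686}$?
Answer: $\frac{26376226}{34232031} \approx 0.77051$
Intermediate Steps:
$H{\left(s,m \right)} = - \frac{m}{101} - \frac{s}{101}$ ($H{\left(s,m \right)} = \frac{m + s}{-101} = \left(m + s\right) \left(- \frac{1}{101}\right) = - \frac{m}{101} - \frac{s}{101}$)
$\frac{261148 + H{\left(-29,-249 \right)}}{-17755 + 356686} = \frac{261148 - - \frac{278}{101}}{-17755 + 356686} = \frac{261148 + \left(\frac{249}{101} + \frac{29}{101}\right)}{338931} = \left(261148 + \frac{278}{101}\right) \frac{1}{338931} = \frac{26376226}{101} \cdot \frac{1}{338931} = \frac{26376226}{34232031}$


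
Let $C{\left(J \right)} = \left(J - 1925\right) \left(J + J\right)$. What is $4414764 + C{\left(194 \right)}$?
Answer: $3743136$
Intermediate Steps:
$C{\left(J \right)} = 2 J \left(-1925 + J\right)$ ($C{\left(J \right)} = \left(-1925 + J\right) 2 J = 2 J \left(-1925 + J\right)$)
$4414764 + C{\left(194 \right)} = 4414764 + 2 \cdot 194 \left(-1925 + 194\right) = 4414764 + 2 \cdot 194 \left(-1731\right) = 4414764 - 671628 = 3743136$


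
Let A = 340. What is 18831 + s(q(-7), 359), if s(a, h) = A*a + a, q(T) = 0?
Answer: 18831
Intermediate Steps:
s(a, h) = 341*a (s(a, h) = 340*a + a = 341*a)
18831 + s(q(-7), 359) = 18831 + 341*0 = 18831 + 0 = 18831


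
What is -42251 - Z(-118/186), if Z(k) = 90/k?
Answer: -2484439/59 ≈ -42109.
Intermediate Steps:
-42251 - Z(-118/186) = -42251 - 90/((-118/186)) = -42251 - 90/((-118*1/186)) = -42251 - 90/(-59/93) = -42251 - 90*(-93)/59 = -42251 - 1*(-8370/59) = -42251 + 8370/59 = -2484439/59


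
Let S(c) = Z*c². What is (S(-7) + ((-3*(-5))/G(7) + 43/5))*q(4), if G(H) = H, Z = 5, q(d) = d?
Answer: 35804/35 ≈ 1023.0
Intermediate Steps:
S(c) = 5*c²
(S(-7) + ((-3*(-5))/G(7) + 43/5))*q(4) = (5*(-7)² + (-3*(-5)/7 + 43/5))*4 = (5*49 + (15*(⅐) + 43*(⅕)))*4 = (245 + (15/7 + 43/5))*4 = (245 + 376/35)*4 = (8951/35)*4 = 35804/35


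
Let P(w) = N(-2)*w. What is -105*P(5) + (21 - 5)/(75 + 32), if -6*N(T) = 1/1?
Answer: 18757/214 ≈ 87.650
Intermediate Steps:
N(T) = -1/6 (N(T) = -1/6/1 = -1/6*1 = -1/6)
P(w) = -w/6
-105*P(5) + (21 - 5)/(75 + 32) = -(-35)*5/2 + (21 - 5)/(75 + 32) = -105*(-5/6) + 16/107 = 175/2 + 16*(1/107) = 175/2 + 16/107 = 18757/214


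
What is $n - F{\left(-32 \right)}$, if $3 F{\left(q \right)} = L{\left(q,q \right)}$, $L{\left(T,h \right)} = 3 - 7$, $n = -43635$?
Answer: $- \frac{130901}{3} \approx -43634.0$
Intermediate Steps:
$L{\left(T,h \right)} = -4$
$F{\left(q \right)} = - \frac{4}{3}$ ($F{\left(q \right)} = \frac{1}{3} \left(-4\right) = - \frac{4}{3}$)
$n - F{\left(-32 \right)} = -43635 - - \frac{4}{3} = -43635 + \frac{4}{3} = - \frac{130901}{3}$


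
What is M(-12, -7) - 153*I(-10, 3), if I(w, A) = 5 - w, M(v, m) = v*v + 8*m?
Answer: -2207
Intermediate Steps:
M(v, m) = v² + 8*m
M(-12, -7) - 153*I(-10, 3) = ((-12)² + 8*(-7)) - 153*(5 - 1*(-10)) = (144 - 56) - 153*(5 + 10) = 88 - 153*15 = 88 - 2295 = -2207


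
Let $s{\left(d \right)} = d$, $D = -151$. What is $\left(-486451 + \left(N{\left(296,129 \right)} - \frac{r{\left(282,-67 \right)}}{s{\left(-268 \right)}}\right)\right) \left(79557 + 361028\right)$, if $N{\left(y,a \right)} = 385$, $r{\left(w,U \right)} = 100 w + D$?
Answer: $- \frac{57380750178815}{268} \approx -2.1411 \cdot 10^{11}$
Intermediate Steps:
$r{\left(w,U \right)} = -151 + 100 w$ ($r{\left(w,U \right)} = 100 w - 151 = -151 + 100 w$)
$\left(-486451 + \left(N{\left(296,129 \right)} - \frac{r{\left(282,-67 \right)}}{s{\left(-268 \right)}}\right)\right) \left(79557 + 361028\right) = \left(-486451 + \left(385 - \frac{-151 + 100 \cdot 282}{-268}\right)\right) \left(79557 + 361028\right) = \left(-486451 + \left(385 - \left(-151 + 28200\right) \left(- \frac{1}{268}\right)\right)\right) 440585 = \left(-486451 + \left(385 - 28049 \left(- \frac{1}{268}\right)\right)\right) 440585 = \left(-486451 + \left(385 - - \frac{28049}{268}\right)\right) 440585 = \left(-486451 + \left(385 + \frac{28049}{268}\right)\right) 440585 = \left(-486451 + \frac{131229}{268}\right) 440585 = \left(- \frac{130237639}{268}\right) 440585 = - \frac{57380750178815}{268}$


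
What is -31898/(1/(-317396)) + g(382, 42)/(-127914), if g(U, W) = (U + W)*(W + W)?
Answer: 215839900699016/21319 ≈ 1.0124e+10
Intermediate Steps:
g(U, W) = 2*W*(U + W) (g(U, W) = (U + W)*(2*W) = 2*W*(U + W))
-31898/(1/(-317396)) + g(382, 42)/(-127914) = -31898/(1/(-317396)) + (2*42*(382 + 42))/(-127914) = -31898/(-1/317396) + (2*42*424)*(-1/127914) = -31898*(-317396) + 35616*(-1/127914) = 10124297608 - 5936/21319 = 215839900699016/21319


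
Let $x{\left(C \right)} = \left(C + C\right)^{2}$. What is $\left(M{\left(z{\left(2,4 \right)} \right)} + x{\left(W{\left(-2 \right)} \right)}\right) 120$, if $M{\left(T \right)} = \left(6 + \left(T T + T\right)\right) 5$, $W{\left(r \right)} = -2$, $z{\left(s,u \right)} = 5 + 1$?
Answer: $30720$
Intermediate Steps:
$z{\left(s,u \right)} = 6$
$M{\left(T \right)} = 30 + 5 T + 5 T^{2}$ ($M{\left(T \right)} = \left(6 + \left(T^{2} + T\right)\right) 5 = \left(6 + \left(T + T^{2}\right)\right) 5 = \left(6 + T + T^{2}\right) 5 = 30 + 5 T + 5 T^{2}$)
$x{\left(C \right)} = 4 C^{2}$ ($x{\left(C \right)} = \left(2 C\right)^{2} = 4 C^{2}$)
$\left(M{\left(z{\left(2,4 \right)} \right)} + x{\left(W{\left(-2 \right)} \right)}\right) 120 = \left(\left(30 + 5 \cdot 6 + 5 \cdot 6^{2}\right) + 4 \left(-2\right)^{2}\right) 120 = \left(\left(30 + 30 + 5 \cdot 36\right) + 4 \cdot 4\right) 120 = \left(\left(30 + 30 + 180\right) + 16\right) 120 = \left(240 + 16\right) 120 = 256 \cdot 120 = 30720$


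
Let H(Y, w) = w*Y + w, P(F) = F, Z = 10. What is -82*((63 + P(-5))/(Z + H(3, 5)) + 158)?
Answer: -196718/15 ≈ -13115.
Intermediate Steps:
H(Y, w) = w + Y*w (H(Y, w) = Y*w + w = w + Y*w)
-82*((63 + P(-5))/(Z + H(3, 5)) + 158) = -82*((63 - 5)/(10 + 5*(1 + 3)) + 158) = -82*(58/(10 + 5*4) + 158) = -82*(58/(10 + 20) + 158) = -82*(58/30 + 158) = -82*(58*(1/30) + 158) = -82*(29/15 + 158) = -82*2399/15 = -196718/15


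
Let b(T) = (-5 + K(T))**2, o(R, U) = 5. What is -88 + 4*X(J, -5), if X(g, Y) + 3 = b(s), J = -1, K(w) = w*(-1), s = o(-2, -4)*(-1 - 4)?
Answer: 1500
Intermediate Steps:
s = -25 (s = 5*(-1 - 4) = 5*(-5) = -25)
K(w) = -w
b(T) = (-5 - T)**2
X(g, Y) = 397 (X(g, Y) = -3 + (5 - 25)**2 = -3 + (-20)**2 = -3 + 400 = 397)
-88 + 4*X(J, -5) = -88 + 4*397 = -88 + 1588 = 1500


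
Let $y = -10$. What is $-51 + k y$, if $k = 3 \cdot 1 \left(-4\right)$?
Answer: $69$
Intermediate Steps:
$k = -12$ ($k = 3 \left(-4\right) = -12$)
$-51 + k y = -51 - -120 = -51 + 120 = 69$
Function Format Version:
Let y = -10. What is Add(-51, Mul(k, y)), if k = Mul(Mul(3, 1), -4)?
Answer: 69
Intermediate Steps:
k = -12 (k = Mul(3, -4) = -12)
Add(-51, Mul(k, y)) = Add(-51, Mul(-12, -10)) = Add(-51, 120) = 69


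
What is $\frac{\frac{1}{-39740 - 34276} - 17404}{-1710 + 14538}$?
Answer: $- \frac{1288174465}{949477248} \approx -1.3567$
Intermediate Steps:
$\frac{\frac{1}{-39740 - 34276} - 17404}{-1710 + 14538} = \frac{\frac{1}{-74016} - 17404}{12828} = \left(- \frac{1}{74016} - 17404\right) \frac{1}{12828} = \left(- \frac{1288174465}{74016}\right) \frac{1}{12828} = - \frac{1288174465}{949477248}$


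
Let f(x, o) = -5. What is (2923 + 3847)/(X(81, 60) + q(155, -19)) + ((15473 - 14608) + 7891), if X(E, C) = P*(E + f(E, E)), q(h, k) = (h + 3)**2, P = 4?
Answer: 110626689/12634 ≈ 8756.3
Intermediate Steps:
q(h, k) = (3 + h)**2
X(E, C) = -20 + 4*E (X(E, C) = 4*(E - 5) = 4*(-5 + E) = -20 + 4*E)
(2923 + 3847)/(X(81, 60) + q(155, -19)) + ((15473 - 14608) + 7891) = (2923 + 3847)/((-20 + 4*81) + (3 + 155)**2) + ((15473 - 14608) + 7891) = 6770/((-20 + 324) + 158**2) + (865 + 7891) = 6770/(304 + 24964) + 8756 = 6770/25268 + 8756 = 6770*(1/25268) + 8756 = 3385/12634 + 8756 = 110626689/12634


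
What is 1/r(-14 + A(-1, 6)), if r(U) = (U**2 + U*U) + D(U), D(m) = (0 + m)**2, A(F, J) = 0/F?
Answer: 1/588 ≈ 0.0017007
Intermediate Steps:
A(F, J) = 0
D(m) = m**2
r(U) = 3*U**2 (r(U) = (U**2 + U*U) + U**2 = (U**2 + U**2) + U**2 = 2*U**2 + U**2 = 3*U**2)
1/r(-14 + A(-1, 6)) = 1/(3*(-14 + 0)**2) = 1/(3*(-14)**2) = 1/(3*196) = 1/588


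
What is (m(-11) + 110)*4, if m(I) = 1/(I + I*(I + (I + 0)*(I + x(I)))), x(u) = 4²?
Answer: 314604/715 ≈ 440.01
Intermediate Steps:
x(u) = 16
m(I) = 1/(I + I*(I + I*(16 + I))) (m(I) = 1/(I + I*(I + (I + 0)*(I + 16))) = 1/(I + I*(I + I*(16 + I))))
(m(-11) + 110)*4 = (1/((-11)*(1 + (-11)² + 17*(-11))) + 110)*4 = (-1/(11*(1 + 121 - 187)) + 110)*4 = (-1/11/(-65) + 110)*4 = (-1/11*(-1/65) + 110)*4 = (1/715 + 110)*4 = (78651/715)*4 = 314604/715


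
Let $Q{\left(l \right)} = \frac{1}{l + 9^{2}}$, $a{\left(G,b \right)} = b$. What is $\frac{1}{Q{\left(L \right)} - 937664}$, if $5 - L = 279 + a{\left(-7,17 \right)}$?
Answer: $- \frac{210}{196909441} \approx -1.0665 \cdot 10^{-6}$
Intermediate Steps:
$L = -291$ ($L = 5 - \left(279 + 17\right) = 5 - 296 = -291$)
$Q{\left(l \right)} = \frac{1}{81 + l}$ ($Q{\left(l \right)} = \frac{1}{l + 81} = \frac{1}{81 + l}$)
$\frac{1}{Q{\left(L \right)} - 937664} = \frac{1}{\frac{1}{81 - 291} - 937664} = \frac{1}{\frac{1}{-210} - 937664} = \frac{1}{- \frac{1}{210} - 937664} = \frac{1}{- \frac{196909441}{210}} = - \frac{210}{196909441}$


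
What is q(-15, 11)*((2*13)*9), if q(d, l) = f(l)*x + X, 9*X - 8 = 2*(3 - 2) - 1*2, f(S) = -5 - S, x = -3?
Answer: 11440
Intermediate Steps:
X = 8/9 (X = 8/9 + (2*(3 - 2) - 1*2)/9 = 8/9 + (2*1 - 2)/9 = 8/9 + (2 - 2)/9 = 8/9 + (1/9)*0 = 8/9 + 0 = 8/9 ≈ 0.88889)
q(d, l) = 143/9 + 3*l (q(d, l) = (-5 - l)*(-3) + 8/9 = (15 + 3*l) + 8/9 = 143/9 + 3*l)
q(-15, 11)*((2*13)*9) = (143/9 + 3*11)*((2*13)*9) = (143/9 + 33)*(26*9) = (440/9)*234 = 11440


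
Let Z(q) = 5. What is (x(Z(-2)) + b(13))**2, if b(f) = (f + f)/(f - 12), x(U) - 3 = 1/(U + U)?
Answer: 84681/100 ≈ 846.81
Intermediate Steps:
x(U) = 3 + 1/(2*U) (x(U) = 3 + 1/(U + U) = 3 + 1/(2*U))
b(f) = 2*f/(-12 + f) (b(f) = (2*f)/(-12 + f) = 2*f/(-12 + f))
(x(Z(-2)) + b(13))**2 = ((3 + (1/2)/5) + 2*13/(-12 + 13))**2 = ((3 + (1/2)*(1/5)) + 2*13/1)**2 = ((3 + 1/10) + 2*13*1)**2 = (31/10 + 26)**2 = (291/10)**2 = 84681/100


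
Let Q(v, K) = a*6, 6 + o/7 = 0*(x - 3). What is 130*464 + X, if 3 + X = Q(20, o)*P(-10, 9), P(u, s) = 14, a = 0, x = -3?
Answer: 60317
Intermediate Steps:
o = -42 (o = -42 + 7*(0*(-3 - 3)) = -42 + 7*(0*(-6)) = -42 + 7*0 = -42 + 0 = -42)
Q(v, K) = 0 (Q(v, K) = 0*6 = 0)
X = -3 (X = -3 + 0*14 = -3 + 0 = -3)
130*464 + X = 130*464 - 3 = 60320 - 3 = 60317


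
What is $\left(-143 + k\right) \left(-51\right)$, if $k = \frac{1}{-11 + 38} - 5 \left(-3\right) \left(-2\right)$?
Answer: $\frac{79390}{9} \approx 8821.1$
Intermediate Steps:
$k = - \frac{809}{27}$ ($k = \frac{1}{27} - \left(-15\right) \left(-2\right) = \frac{1}{27} - 30 = - \frac{809}{27} \approx -29.963$)
$\left(-143 + k\right) \left(-51\right) = \left(-143 - \frac{809}{27}\right) \left(-51\right) = \left(- \frac{4670}{27}\right) \left(-51\right) = \frac{79390}{9}$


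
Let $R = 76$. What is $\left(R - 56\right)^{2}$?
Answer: $400$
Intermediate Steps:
$\left(R - 56\right)^{2} = \left(76 - 56\right)^{2} = 20^{2} = 400$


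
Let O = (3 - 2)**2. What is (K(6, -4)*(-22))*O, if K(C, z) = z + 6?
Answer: -44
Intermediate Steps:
K(C, z) = 6 + z
O = 1 (O = 1**2 = 1)
(K(6, -4)*(-22))*O = ((6 - 4)*(-22))*1 = (2*(-22))*1 = -44*1 = -44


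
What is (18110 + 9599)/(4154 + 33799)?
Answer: 27709/37953 ≈ 0.73009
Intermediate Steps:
(18110 + 9599)/(4154 + 33799) = 27709/37953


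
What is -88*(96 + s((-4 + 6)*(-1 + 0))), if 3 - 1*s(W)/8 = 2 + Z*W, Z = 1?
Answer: -10560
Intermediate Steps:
s(W) = 8 - 8*W (s(W) = 24 - 8*(2 + 1*W) = 24 - 8*(2 + W) = 24 + (-16 - 8*W) = 8 - 8*W)
-88*(96 + s((-4 + 6)*(-1 + 0))) = -88*(96 + (8 - 8*(-4 + 6)*(-1 + 0))) = -88*(96 + (8 - 16*(-1))) = -88*(96 + (8 - 8*(-2))) = -88*(96 + (8 + 16)) = -88*(96 + 24) = -88*120 = -10560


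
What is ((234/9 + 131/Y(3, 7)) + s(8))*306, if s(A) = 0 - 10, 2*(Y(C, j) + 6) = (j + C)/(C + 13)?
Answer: -195840/91 ≈ -2152.1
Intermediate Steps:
Y(C, j) = -6 + (C + j)/(2*(13 + C)) (Y(C, j) = -6 + ((j + C)/(C + 13))/2 = -6 + ((C + j)/(13 + C))/2 = -6 + (C + j)/(2*(13 + C)))
s(A) = -10
((234/9 + 131/Y(3, 7)) + s(8))*306 = ((234/9 + 131/(((-156 + 7 - 11*3)/(2*(13 + 3))))) - 10)*306 = ((234*(⅑) + 131/(((½)*(-156 + 7 - 33)/16))) - 10)*306 = ((26 + 131/(((½)*(1/16)*(-182)))) - 10)*306 = ((26 + 131/(-91/16)) - 10)*306 = ((26 + 131*(-16/91)) - 10)*306 = ((26 - 2096/91) - 10)*306 = (270/91 - 10)*306 = -640/91*306 = -195840/91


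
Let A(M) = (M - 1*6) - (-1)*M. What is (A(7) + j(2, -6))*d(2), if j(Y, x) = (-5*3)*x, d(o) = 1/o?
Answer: 49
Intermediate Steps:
d(o) = 1/o
A(M) = -6 + 2*M (A(M) = (M - 6) + M = (-6 + M) + M = -6 + 2*M)
j(Y, x) = -15*x
(A(7) + j(2, -6))*d(2) = ((-6 + 2*7) - 15*(-6))/2 = ((-6 + 14) + 90)*(½) = (8 + 90)*(½) = 98*(½) = 49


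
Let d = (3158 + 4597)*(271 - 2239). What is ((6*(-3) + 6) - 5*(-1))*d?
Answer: 106832880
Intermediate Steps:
d = -15261840 (d = 7755*(-1968) = -15261840)
((6*(-3) + 6) - 5*(-1))*d = ((6*(-3) + 6) - 5*(-1))*(-15261840) = ((-18 + 6) - 1*(-5))*(-15261840) = (-12 + 5)*(-15261840) = -7*(-15261840) = 106832880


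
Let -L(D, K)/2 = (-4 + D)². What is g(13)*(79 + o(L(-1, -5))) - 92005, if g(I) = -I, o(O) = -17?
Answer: -92811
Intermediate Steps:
L(D, K) = -2*(-4 + D)²
g(13)*(79 + o(L(-1, -5))) - 92005 = (-1*13)*(79 - 17) - 92005 = -13*62 - 92005 = -806 - 92005 = -92811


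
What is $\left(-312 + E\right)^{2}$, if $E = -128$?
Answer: $193600$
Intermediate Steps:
$\left(-312 + E\right)^{2} = \left(-312 - 128\right)^{2} = \left(-440\right)^{2} = 193600$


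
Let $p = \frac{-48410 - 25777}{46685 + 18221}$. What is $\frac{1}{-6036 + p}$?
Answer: $- \frac{64906}{391846803} \approx -0.00016564$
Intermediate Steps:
$p = - \frac{74187}{64906} \approx -1.143$
$\frac{1}{-6036 + p} = \frac{1}{-6036 - \frac{74187}{64906}} = \frac{1}{- \frac{391846803}{64906}} = - \frac{64906}{391846803}$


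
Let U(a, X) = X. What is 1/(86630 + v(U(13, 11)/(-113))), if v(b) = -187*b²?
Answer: 12769/1106155843 ≈ 1.1544e-5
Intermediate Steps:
1/(86630 + v(U(13, 11)/(-113))) = 1/(86630 - 187*(11/(-113))²) = 1/(86630 - 187*(11*(-1/113))²) = 1/(86630 - 187*(-11/113)²) = 1/(86630 - 187*121/12769) = 1/(86630 - 22627/12769) = 1/(1106155843/12769) = 12769/1106155843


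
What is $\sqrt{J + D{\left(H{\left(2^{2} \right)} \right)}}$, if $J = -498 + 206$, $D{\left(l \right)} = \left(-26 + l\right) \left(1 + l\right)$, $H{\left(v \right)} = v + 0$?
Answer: $i \sqrt{402} \approx 20.05 i$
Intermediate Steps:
$H{\left(v \right)} = v$
$D{\left(l \right)} = \left(1 + l\right) \left(-26 + l\right)$
$J = -292$
$\sqrt{J + D{\left(H{\left(2^{2} \right)} \right)}} = \sqrt{-292 - \left(26 - 16 + 100\right)} = \sqrt{-292 - \left(126 - 16\right)} = \sqrt{-292 - 110} = \sqrt{-402} = i \sqrt{402}$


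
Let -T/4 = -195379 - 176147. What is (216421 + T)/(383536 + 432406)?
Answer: 1702525/815942 ≈ 2.0866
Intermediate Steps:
T = 1486104 (T = -4*(-195379 - 176147) = -4*(-371526) = 1486104)
(216421 + T)/(383536 + 432406) = (216421 + 1486104)/(383536 + 432406) = 1702525/815942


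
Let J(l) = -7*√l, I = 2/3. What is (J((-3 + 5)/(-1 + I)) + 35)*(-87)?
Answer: -3045 + 609*I*√6 ≈ -3045.0 + 1491.7*I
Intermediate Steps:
I = ⅔ (I = 2*(⅓) = ⅔ ≈ 0.66667)
(J((-3 + 5)/(-1 + I)) + 35)*(-87) = (-7*√(-3 + 5)*(I*√3) + 35)*(-87) = (-7*√2*(I*√3) + 35)*(-87) = (-7*I*√6 + 35)*(-87) = (35 - 7*I*√6)*(-87) = -3045 + 609*I*√6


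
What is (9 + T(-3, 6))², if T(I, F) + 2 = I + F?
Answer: 100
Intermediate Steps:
T(I, F) = -2 + F + I (T(I, F) = -2 + (I + F) = -2 + (F + I) = -2 + F + I)
(9 + T(-3, 6))² = (9 + (-2 + 6 - 3))² = (9 + 1)² = 10² = 100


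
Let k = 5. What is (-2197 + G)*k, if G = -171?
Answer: -11840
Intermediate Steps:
(-2197 + G)*k = (-2197 - 171)*5 = -2368*5 = -11840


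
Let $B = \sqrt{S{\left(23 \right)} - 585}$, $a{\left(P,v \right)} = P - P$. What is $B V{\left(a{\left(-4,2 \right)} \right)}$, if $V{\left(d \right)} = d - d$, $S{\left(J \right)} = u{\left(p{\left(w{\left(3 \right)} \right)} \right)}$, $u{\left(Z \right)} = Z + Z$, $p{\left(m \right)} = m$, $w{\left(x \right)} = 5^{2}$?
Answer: $0$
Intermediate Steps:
$w{\left(x \right)} = 25$
$u{\left(Z \right)} = 2 Z$
$a{\left(P,v \right)} = 0$
$S{\left(J \right)} = 50$ ($S{\left(J \right)} = 2 \cdot 25 = 50$)
$V{\left(d \right)} = 0$
$B = i \sqrt{535}$ ($B = \sqrt{50 - 585} = \sqrt{-535} = i \sqrt{535} \approx 23.13 i$)
$B V{\left(a{\left(-4,2 \right)} \right)} = i \sqrt{535} \cdot 0 = 0$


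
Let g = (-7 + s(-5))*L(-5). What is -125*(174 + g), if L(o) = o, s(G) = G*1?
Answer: -29250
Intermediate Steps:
s(G) = G
g = 60 (g = (-7 - 5)*(-5) = -12*(-5) = 60)
-125*(174 + g) = -125*(174 + 60) = -125*234 = -29250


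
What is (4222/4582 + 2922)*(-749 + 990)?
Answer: 1613835533/2291 ≈ 7.0442e+5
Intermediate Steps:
(4222/4582 + 2922)*(-749 + 990) = (4222*(1/4582) + 2922)*241 = (2111/2291 + 2922)*241 = (6696413/2291)*241 = 1613835533/2291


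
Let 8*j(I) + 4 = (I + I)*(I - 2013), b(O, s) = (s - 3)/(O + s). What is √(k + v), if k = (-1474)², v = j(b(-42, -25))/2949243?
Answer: √339332673155258347859118/395198562 ≈ 1474.0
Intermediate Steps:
b(O, s) = (-3 + s)/(O + s)
j(I) = -½ + I*(-2013 + I)/4 (j(I) = -½ + ((I + I)*(I - 2013))/8 = -½ + ((2*I)*(-2013 + I))/8 = -½ + (2*I*(-2013 + I))/8 = -½ + I*(-2013 + I)/4)
v = -1892291/26478303654 (v = (-½ - 2013*(-3 - 25)/(4*(-42 - 25)) + ((-3 - 25)/(-42 - 25))²/4)/2949243 = (-½ - 2013*(-28)/(4*(-67)) + (-28/(-67))²/4)*(1/2949243) = (-½ - (-2013)*(-28)/268 + (-1/67*(-28))²/4)*(1/2949243) = (-½ - 2013/4*28/67 + (28/67)²/4)*(1/2949243) = (-½ - 14091/67 + (¼)*(784/4489))*(1/2949243) = (-½ - 14091/67 + 196/4489)*(1/2949243) = -1892291/8978*1/2949243 = -1892291/26478303654 ≈ -7.1466e-5)
k = 2172676
√(k + v) = √(2172676 - 1892291/26478303654) = √(57528774867865813/26478303654) = √339332673155258347859118/395198562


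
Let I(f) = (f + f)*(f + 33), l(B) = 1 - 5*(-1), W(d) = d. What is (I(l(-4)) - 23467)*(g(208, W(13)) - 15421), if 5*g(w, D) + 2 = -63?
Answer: 354966566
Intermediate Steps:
g(w, D) = -13 (g(w, D) = -⅖ + (⅕)*(-63) = -⅖ - 63/5 = -13)
l(B) = 6 (l(B) = 1 + 5 = 6)
I(f) = 2*f*(33 + f) (I(f) = (2*f)*(33 + f) = 2*f*(33 + f))
(I(l(-4)) - 23467)*(g(208, W(13)) - 15421) = (2*6*(33 + 6) - 23467)*(-13 - 15421) = (2*6*39 - 23467)*(-15434) = (468 - 23467)*(-15434) = -22999*(-15434) = 354966566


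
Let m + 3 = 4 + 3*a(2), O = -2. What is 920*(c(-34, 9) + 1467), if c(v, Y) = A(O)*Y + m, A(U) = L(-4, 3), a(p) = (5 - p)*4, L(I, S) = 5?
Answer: 1425080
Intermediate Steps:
a(p) = 20 - 4*p
A(U) = 5
m = 37 (m = -3 + (4 + 3*(20 - 4*2)) = -3 + (4 + 3*(20 - 8)) = -3 + (4 + 3*12) = -3 + (4 + 36) = -3 + 40 = 37)
c(v, Y) = 37 + 5*Y (c(v, Y) = 5*Y + 37 = 37 + 5*Y)
920*(c(-34, 9) + 1467) = 920*((37 + 5*9) + 1467) = 920*((37 + 45) + 1467) = 920*(82 + 1467) = 920*1549 = 1425080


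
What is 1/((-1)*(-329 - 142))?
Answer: 1/471 ≈ 0.0021231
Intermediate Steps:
1/((-1)*(-329 - 142)) = -1/(-471) = -1*(-1/471) = 1/471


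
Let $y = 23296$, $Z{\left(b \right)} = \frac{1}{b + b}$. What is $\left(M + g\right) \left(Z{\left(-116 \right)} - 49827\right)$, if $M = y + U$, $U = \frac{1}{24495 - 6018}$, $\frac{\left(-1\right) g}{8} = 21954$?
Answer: $\frac{32537693866603415}{4286664} \approx 7.5904 \cdot 10^{9}$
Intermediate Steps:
$g = -175632$ ($g = \left(-8\right) 21954 = -175632$)
$Z{\left(b \right)} = \frac{1}{2 b}$
$U = \frac{1}{18477} \approx 5.4121 \cdot 10^{-5}$
$M = \frac{430440193}{18477}$ ($M = 23296 + \frac{1}{18477} = \frac{430440193}{18477} \approx 23296.0$)
$\left(M + g\right) \left(Z{\left(-116 \right)} - 49827\right) = \left(\frac{430440193}{18477} - 175632\right) \left(\frac{1}{2 \left(-116\right)} - 49827\right) = - \frac{2814712271 \left(\frac{1}{2} \left(- \frac{1}{116}\right) - 49827\right)}{18477} = - \frac{2814712271 \left(- \frac{1}{232} - 49827\right)}{18477} = \left(- \frac{2814712271}{18477}\right) \left(- \frac{11559865}{232}\right) = \frac{32537693866603415}{4286664}$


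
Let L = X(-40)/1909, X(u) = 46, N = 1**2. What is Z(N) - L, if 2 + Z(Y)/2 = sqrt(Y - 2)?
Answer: -334/83 + 2*I ≈ -4.0241 + 2.0*I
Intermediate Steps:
N = 1
Z(Y) = -4 + 2*sqrt(-2 + Y) (Z(Y) = -4 + 2*sqrt(Y - 2) = -4 + 2*sqrt(-2 + Y))
L = 2/83 (L = 46/1909 = 46*(1/1909) = 2/83 ≈ 0.024096)
Z(N) - L = (-4 + 2*sqrt(-2 + 1)) - 1*2/83 = (-4 + 2*sqrt(-1)) - 2/83 = (-4 + 2*I) - 2/83 = -334/83 + 2*I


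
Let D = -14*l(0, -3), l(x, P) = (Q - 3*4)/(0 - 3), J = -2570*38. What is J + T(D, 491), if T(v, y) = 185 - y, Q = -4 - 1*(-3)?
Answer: -97966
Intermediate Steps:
Q = -1 (Q = -4 + 3 = -1)
J = -97660
l(x, P) = 13/3 (l(x, P) = (-1 - 3*4)/(0 - 3) = (-1 - 12)/(-3) = -13*(-1/3) = 13/3)
D = -182/3 (D = -14*13/3 = -182/3 ≈ -60.667)
J + T(D, 491) = -97660 + (185 - 1*491) = -97660 + (185 - 491) = -97660 - 306 = -97966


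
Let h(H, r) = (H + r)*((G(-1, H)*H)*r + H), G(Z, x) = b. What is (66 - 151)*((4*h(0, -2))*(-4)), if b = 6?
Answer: 0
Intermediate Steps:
G(Z, x) = 6
h(H, r) = (H + r)*(H + 6*H*r) (h(H, r) = (H + r)*((6*H)*r + H) = (H + r)*(6*H*r + H) = (H + r)*(H + 6*H*r))
(66 - 151)*((4*h(0, -2))*(-4)) = (66 - 151)*((4*(0*(0 - 2 + 6*(-2)² + 6*0*(-2))))*(-4)) = -85*4*(0*(0 - 2 + 6*4 + 0))*(-4) = -85*4*(0*(0 - 2 + 24 + 0))*(-4) = -85*4*(0*22)*(-4) = -85*4*0*(-4) = -0*(-4) = -85*0 = 0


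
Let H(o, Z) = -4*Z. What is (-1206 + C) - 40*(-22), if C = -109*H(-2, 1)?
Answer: 110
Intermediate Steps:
C = 436 (C = -(-436) = -109*(-4) = 436)
(-1206 + C) - 40*(-22) = (-1206 + 436) - 40*(-22) = -770 + 880 = 110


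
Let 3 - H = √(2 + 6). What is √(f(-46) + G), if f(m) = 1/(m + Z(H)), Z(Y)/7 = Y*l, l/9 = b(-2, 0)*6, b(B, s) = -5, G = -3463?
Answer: √(-3463 + 1/(-5716 + 3780*√2)) ≈ 58.847*I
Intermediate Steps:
H = 3 - 2*√2 (H = 3 - √(2 + 6) = 3 - √8 = 3 - 2*√2 ≈ 0.17157)
l = -270 (l = 9*(-5*6) = 9*(-30) = -270)
Z(Y) = -1890*Y (Z(Y) = 7*(Y*(-270)) = 7*(-270*Y) = -1890*Y)
f(m) = 1/(-5670 + m + 3780*√2) (f(m) = 1/(m - 1890*(3 - 2*√2)) = 1/(m + (-5670 + 3780*√2)) = 1/(-5670 + m + 3780*√2))
√(f(-46) + G) = √(1/(-5670 - 46 + 3780*√2) - 3463) = √(1/(-5716 + 3780*√2) - 3463) = √(-3463 + 1/(-5716 + 3780*√2))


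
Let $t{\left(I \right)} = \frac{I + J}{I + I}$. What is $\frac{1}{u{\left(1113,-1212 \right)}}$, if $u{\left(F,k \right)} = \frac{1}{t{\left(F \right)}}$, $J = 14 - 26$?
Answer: $\frac{367}{742} \approx 0.49461$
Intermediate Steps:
$J = -12$ ($J = 14 - 26 = -12$)
$t{\left(I \right)} = \frac{-12 + I}{2 I}$ ($t{\left(I \right)} = \frac{I - 12}{I + I} = \frac{-12 + I}{2 I}$)
$u{\left(F,k \right)} = \frac{2 F}{-12 + F}$ ($u{\left(F,k \right)} = \frac{1}{\frac{1}{2} \frac{1}{F} \left(-12 + F\right)} = \frac{2 F}{-12 + F}$)
$\frac{1}{u{\left(1113,-1212 \right)}} = \frac{1}{2 \cdot 1113 \frac{1}{-12 + 1113}} = \frac{1}{2 \cdot 1113 \cdot \frac{1}{1101}} = \frac{1}{\frac{742}{367}} = \frac{367}{742}$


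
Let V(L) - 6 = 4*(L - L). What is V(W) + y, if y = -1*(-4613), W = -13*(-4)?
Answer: 4619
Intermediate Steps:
W = 52
V(L) = 6 (V(L) = 6 + 4*(L - L) = 6 + 4*0 = 6 + 0 = 6)
y = 4613
V(W) + y = 6 + 4613 = 4619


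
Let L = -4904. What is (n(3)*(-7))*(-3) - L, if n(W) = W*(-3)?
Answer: 4715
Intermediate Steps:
n(W) = -3*W
(n(3)*(-7))*(-3) - L = (-3*3*(-7))*(-3) - 1*(-4904) = -9*(-7)*(-3) + 4904 = 63*(-3) + 4904 = -189 + 4904 = 4715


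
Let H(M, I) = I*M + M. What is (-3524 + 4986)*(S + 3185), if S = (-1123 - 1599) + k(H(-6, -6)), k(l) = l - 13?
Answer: 701760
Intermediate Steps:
H(M, I) = M + I*M
k(l) = -13 + l
S = -2705 (S = (-1123 - 1599) + (-13 - 6*(1 - 6)) = -2722 + (-13 - 6*(-5)) = -2722 + (-13 + 30) = -2722 + 17 = -2705)
(-3524 + 4986)*(S + 3185) = (-3524 + 4986)*(-2705 + 3185) = 1462*480 = 701760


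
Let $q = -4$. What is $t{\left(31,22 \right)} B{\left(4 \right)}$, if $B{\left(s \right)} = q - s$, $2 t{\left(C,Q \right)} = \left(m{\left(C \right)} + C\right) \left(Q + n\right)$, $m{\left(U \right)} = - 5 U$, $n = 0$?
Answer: $10912$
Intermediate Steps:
$t{\left(C,Q \right)} = - 2 C Q$ ($t{\left(C,Q \right)} = \frac{\left(- 5 C + C\right) \left(Q + 0\right)}{2} = \frac{- 4 C Q}{2} = \frac{\left(-4\right) C Q}{2} = - 2 C Q$)
$B{\left(s \right)} = -4 - s$
$t{\left(31,22 \right)} B{\left(4 \right)} = \left(-2\right) 31 \cdot 22 \left(-4 - 4\right) = - 1364 \left(-4 - 4\right) = \left(-1364\right) \left(-8\right) = 10912$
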